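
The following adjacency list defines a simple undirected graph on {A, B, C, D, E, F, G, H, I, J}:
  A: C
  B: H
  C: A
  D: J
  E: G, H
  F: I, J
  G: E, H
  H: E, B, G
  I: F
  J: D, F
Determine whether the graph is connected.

Component: {A, C}
Component: {B, E, G, H}
Component: {D, F, I, J}
No edge joins these 3 groups, so the graph is disconnected.

No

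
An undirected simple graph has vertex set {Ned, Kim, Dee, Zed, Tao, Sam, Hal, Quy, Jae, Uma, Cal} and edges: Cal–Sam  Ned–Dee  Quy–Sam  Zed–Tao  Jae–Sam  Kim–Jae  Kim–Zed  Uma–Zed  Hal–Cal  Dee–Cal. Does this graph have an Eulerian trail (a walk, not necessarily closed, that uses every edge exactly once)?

No

Degrees: Ned:1, Kim:2, Dee:2, Zed:3, Tao:1, Sam:3, Hal:1, Quy:1, Jae:2, Uma:1, Cal:3
Odd-degree vertices: Ned, Zed, Tao, Sam, Hal, Quy, Uma, Cal (8 total).
With 8 odd-degree vertices (more than two), no single trail can use every edge.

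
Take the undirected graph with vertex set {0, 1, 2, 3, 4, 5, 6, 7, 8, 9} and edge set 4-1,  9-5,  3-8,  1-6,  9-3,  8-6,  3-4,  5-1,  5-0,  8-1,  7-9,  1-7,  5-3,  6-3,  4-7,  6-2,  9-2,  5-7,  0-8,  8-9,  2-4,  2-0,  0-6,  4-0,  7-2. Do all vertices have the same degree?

Degrees: 0:5, 1:5, 2:5, 3:5, 4:5, 5:5, 6:5, 7:5, 8:5, 9:5
Every vertex has degree 5, so the graph is 5-regular.

Yes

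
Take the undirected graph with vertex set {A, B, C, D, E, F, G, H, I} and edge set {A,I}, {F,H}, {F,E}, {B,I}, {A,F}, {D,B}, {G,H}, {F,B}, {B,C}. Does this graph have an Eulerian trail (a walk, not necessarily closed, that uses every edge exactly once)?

No

Degrees: A:2, B:4, C:1, D:1, E:1, F:4, G:1, H:2, I:2
Odd-degree vertices: C, D, E, G (4 total).
With 4 odd-degree vertices (more than two), no single trail can use every edge.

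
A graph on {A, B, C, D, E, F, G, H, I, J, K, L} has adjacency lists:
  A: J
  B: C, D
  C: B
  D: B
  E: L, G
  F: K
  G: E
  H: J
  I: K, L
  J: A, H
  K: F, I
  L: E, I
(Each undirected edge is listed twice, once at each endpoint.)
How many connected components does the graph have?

3

Component: {A, H, J}
Component: {B, C, D}
Component: {E, F, G, I, K, L}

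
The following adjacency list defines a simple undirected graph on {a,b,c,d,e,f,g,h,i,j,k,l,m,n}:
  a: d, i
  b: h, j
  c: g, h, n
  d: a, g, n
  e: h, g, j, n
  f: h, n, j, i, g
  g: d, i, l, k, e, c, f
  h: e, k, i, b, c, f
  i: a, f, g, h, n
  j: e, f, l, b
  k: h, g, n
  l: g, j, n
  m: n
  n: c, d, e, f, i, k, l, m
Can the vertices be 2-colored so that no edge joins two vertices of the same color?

No

f-i-n-f is an odd cycle (length 3), and a bipartite graph can contain only even cycles.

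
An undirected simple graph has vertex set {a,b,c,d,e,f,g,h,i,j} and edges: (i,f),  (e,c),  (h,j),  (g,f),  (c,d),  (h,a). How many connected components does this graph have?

Component: {b}
Component: {a, h, j}
Component: {c, d, e}
Component: {f, g, i}

4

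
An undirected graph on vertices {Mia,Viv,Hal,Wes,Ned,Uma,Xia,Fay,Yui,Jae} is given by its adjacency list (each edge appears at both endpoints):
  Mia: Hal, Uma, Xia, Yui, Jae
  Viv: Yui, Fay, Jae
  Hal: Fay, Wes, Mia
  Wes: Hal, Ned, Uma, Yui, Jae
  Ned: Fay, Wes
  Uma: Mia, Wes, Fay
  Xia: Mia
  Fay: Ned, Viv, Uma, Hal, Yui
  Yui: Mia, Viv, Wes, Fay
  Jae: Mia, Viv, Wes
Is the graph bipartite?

No

The cycle Viv-Fay-Uma-Mia-Jae-Viv has length 5, which is odd, so the graph is not bipartite.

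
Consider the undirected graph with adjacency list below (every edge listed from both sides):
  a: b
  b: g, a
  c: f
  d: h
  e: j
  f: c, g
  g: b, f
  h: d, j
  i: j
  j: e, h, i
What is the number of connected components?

Component: {a, b, c, f, g}
Component: {d, e, h, i, j}

2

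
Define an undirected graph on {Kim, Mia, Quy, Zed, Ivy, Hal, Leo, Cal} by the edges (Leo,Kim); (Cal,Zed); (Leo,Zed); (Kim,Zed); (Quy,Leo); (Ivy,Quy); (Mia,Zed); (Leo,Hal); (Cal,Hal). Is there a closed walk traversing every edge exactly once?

Degrees: Kim:2, Mia:1, Quy:2, Zed:4, Ivy:1, Hal:2, Leo:4, Cal:2
Vertices with odd degree: Mia, Ivy. An Eulerian circuit requires all degrees even.

No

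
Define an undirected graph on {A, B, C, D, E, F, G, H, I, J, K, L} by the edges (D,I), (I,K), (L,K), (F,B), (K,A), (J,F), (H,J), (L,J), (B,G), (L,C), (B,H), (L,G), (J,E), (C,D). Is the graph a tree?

The graph has 12 vertices and 14 edges.
Connected but with 14 > 11 edges, so it has a cycle and is not a tree.

No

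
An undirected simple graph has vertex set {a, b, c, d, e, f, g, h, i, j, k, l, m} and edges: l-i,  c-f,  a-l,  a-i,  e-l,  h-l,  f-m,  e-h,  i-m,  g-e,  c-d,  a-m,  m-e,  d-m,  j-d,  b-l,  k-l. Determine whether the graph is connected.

A breadth-first search from a visits a, m, l, i, d, e, f, b, h, k, j, c, g — all 13 vertices — so the graph is connected.

Yes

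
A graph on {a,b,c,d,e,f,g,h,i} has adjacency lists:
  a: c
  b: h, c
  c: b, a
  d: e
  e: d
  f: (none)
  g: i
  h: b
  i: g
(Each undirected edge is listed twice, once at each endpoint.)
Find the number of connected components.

Component: {f}
Component: {d, e}
Component: {g, i}
Component: {a, b, c, h}

4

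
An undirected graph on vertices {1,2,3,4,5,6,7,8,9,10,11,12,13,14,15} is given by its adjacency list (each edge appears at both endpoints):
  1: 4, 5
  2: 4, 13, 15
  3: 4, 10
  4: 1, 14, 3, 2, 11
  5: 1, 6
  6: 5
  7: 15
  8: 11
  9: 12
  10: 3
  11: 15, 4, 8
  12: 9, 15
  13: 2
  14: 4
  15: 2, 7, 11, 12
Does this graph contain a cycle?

Yes

|V| = 15, |E| = 15, number of components = 1.
Since 15 > 15 - 1, a cycle must exist; for instance 4-2-15-11-4.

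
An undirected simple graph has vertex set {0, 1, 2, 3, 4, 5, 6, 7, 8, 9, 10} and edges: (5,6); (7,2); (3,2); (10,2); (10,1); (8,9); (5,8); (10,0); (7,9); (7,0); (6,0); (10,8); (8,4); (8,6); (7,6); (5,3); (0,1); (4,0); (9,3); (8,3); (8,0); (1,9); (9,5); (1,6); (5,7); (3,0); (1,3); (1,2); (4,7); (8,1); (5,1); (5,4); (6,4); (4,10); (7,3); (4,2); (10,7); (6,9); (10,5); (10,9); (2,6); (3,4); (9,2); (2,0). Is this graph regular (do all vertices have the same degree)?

Yes

Degrees: 0:8, 1:8, 2:8, 3:8, 4:8, 5:8, 6:8, 7:8, 8:8, 9:8, 10:8
All degrees equal 8; the graph is regular.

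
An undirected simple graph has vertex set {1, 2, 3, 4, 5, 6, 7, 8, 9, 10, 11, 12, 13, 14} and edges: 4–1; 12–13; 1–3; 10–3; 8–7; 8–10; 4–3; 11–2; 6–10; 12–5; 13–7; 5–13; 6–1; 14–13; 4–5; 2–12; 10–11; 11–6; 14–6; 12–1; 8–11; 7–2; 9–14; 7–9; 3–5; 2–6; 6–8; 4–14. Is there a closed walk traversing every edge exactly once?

Degrees: 1:4, 2:4, 3:4, 4:4, 5:4, 6:6, 7:4, 8:4, 9:2, 10:4, 11:4, 12:4, 13:4, 14:4
All degrees are even and the non-isolated vertices are connected — an Eulerian circuit exists.

Yes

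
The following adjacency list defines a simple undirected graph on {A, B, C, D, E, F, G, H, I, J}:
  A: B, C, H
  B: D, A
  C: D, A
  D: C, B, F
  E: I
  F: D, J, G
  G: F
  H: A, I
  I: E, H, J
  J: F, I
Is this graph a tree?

No

|V| = 10, |E| = 11.
A tree on 10 vertices has exactly 9 edges; this graph has 11, so it contains a cycle and is not a tree.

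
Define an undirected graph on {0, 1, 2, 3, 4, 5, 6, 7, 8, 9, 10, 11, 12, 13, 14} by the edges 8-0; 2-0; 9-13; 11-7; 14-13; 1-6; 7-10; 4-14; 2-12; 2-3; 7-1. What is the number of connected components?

4

Component: {5}
Component: {4, 9, 13, 14}
Component: {0, 2, 3, 8, 12}
Component: {1, 6, 7, 10, 11}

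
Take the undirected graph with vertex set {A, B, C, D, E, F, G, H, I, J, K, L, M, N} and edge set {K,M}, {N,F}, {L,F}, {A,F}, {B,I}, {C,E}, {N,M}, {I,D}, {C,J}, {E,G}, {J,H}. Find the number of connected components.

3

Component: {B, D, I}
Component: {C, E, G, H, J}
Component: {A, F, K, L, M, N}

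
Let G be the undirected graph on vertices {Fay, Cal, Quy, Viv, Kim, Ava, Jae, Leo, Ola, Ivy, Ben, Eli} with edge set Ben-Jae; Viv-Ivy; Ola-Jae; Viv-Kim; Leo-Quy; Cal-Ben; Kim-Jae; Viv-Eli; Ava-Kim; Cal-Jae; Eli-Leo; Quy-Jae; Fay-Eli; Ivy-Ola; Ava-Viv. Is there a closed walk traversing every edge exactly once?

No

Degrees: Fay:1, Cal:2, Quy:2, Viv:4, Kim:3, Ava:2, Jae:5, Leo:2, Ola:2, Ivy:2, Ben:2, Eli:3
Fay, Kim, Jae, Eli have odd degree; an Eulerian circuit needs every degree to be even, so none exists.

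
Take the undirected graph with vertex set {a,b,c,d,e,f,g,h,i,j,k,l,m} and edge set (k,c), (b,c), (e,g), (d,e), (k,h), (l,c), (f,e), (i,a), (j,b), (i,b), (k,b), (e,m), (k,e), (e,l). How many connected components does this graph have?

Component: {a, b, c, d, e, f, g, h, i, j, k, l, m}

1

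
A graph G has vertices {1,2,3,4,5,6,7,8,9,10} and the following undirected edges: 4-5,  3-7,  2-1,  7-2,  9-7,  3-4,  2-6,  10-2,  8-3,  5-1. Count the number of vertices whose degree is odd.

6

Degrees: 1:2, 2:4, 3:3, 4:2, 5:2, 6:1, 7:3, 8:1, 9:1, 10:1
Odd-degree vertices: 3, 6, 7, 8, 9, 10.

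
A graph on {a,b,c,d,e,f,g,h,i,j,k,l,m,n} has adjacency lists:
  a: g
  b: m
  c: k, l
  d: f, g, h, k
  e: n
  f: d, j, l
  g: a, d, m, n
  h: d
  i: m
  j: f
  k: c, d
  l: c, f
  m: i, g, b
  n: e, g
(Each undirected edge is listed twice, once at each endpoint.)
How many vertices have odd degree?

8

Degrees: a:1, b:1, c:2, d:4, e:1, f:3, g:4, h:1, i:1, j:1, k:2, l:2, m:3, n:2
Odd-degree vertices: a, b, e, f, h, i, j, m.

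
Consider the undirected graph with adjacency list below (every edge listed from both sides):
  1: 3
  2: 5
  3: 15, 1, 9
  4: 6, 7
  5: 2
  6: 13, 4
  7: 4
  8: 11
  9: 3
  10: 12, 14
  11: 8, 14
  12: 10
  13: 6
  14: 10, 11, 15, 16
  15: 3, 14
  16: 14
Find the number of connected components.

Component: {2, 5}
Component: {4, 6, 7, 13}
Component: {1, 3, 8, 9, 10, 11, 12, 14, 15, 16}

3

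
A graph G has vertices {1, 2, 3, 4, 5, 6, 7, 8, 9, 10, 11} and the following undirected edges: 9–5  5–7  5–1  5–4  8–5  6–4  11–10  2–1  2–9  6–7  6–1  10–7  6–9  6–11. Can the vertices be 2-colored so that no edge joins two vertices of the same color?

Yes

Partition the vertices as {2, 3, 5, 6, 10} vs {1, 4, 7, 8, 9, 11}. Each listed edge has one endpoint in each part, so the graph is bipartite.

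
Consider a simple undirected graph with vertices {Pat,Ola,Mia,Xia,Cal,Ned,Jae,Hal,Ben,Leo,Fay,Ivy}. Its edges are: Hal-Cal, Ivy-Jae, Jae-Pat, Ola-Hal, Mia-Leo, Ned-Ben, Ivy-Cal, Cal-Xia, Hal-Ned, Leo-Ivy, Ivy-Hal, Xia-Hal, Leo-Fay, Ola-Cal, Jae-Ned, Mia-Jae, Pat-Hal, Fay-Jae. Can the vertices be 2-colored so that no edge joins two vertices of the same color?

The cycle Hal-Cal-Ivy-Hal has length 3, which is odd, so the graph is not bipartite.

No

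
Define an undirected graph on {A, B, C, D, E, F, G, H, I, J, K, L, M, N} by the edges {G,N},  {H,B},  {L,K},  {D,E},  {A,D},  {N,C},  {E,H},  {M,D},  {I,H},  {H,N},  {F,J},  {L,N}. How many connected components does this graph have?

2

Component: {F, J}
Component: {A, B, C, D, E, G, H, I, K, L, M, N}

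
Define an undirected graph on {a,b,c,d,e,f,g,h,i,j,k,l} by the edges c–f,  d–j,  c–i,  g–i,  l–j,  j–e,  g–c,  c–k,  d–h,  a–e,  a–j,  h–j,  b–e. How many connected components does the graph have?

2

Component: {c, f, g, i, k}
Component: {a, b, d, e, h, j, l}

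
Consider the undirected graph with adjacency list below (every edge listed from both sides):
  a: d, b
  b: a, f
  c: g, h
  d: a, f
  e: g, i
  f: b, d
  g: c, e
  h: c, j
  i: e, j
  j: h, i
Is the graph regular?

Degrees: a:2, b:2, c:2, d:2, e:2, f:2, g:2, h:2, i:2, j:2
All degrees equal 2; the graph is regular.

Yes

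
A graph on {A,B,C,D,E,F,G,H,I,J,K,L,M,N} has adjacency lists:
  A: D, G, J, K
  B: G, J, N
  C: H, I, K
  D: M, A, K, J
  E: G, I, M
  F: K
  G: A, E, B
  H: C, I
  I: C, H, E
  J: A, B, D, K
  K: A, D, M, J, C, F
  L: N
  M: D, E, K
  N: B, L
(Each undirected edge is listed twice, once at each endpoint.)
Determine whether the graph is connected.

Starting from A and exploring outward reaches every vertex (A, K, D, J, G, C, M, F, B, E, I, H, N, L); the graph is connected.

Yes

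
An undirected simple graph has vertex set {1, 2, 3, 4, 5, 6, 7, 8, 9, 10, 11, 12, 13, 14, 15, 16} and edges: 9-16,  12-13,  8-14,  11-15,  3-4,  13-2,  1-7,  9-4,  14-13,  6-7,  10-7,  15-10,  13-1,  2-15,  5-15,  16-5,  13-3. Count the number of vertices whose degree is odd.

Degrees: 1:2, 2:2, 3:2, 4:2, 5:2, 6:1, 7:3, 8:1, 9:2, 10:2, 11:1, 12:1, 13:5, 14:2, 15:4, 16:2
Odd-degree vertices: 6, 7, 8, 11, 12, 13.

6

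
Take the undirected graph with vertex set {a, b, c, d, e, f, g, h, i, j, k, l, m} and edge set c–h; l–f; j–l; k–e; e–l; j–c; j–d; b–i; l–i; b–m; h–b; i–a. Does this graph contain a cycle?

Yes

The graph has 13 vertices, 12 edges, and 2 connected components.
Since 12 > 13 - 2, a cycle must exist; for instance i-l-j-c-h-b-i.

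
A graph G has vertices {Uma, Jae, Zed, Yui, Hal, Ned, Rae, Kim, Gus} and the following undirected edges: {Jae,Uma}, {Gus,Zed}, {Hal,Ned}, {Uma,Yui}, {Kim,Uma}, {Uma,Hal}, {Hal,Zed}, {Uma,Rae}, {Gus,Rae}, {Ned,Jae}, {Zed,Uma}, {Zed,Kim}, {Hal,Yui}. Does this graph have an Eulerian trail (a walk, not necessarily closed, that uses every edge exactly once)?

Degrees: Uma:6, Jae:2, Zed:4, Yui:2, Hal:4, Ned:2, Rae:2, Kim:2, Gus:2
Odd-degree vertices: none (0 total).
With 0 odd-degree vertices and all edges in one connected piece, an Eulerian trail exists.

Yes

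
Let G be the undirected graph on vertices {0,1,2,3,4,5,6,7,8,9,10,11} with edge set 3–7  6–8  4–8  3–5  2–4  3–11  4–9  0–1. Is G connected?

No

Component: {10}
Component: {0, 1}
Component: {3, 5, 7, 11}
Component: {2, 4, 6, 8, 9}
There are 4 separate components, so the graph is not connected.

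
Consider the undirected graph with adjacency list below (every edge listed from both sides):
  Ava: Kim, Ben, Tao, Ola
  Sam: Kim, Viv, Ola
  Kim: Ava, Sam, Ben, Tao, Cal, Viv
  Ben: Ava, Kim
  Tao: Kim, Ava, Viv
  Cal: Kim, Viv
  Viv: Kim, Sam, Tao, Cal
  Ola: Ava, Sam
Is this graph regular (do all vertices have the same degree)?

No

Degrees: Ava:4, Sam:3, Kim:6, Ben:2, Tao:3, Cal:2, Viv:4, Ola:2
Vertex Ben has degree 2 while Kim has degree 6, so the graph is not regular.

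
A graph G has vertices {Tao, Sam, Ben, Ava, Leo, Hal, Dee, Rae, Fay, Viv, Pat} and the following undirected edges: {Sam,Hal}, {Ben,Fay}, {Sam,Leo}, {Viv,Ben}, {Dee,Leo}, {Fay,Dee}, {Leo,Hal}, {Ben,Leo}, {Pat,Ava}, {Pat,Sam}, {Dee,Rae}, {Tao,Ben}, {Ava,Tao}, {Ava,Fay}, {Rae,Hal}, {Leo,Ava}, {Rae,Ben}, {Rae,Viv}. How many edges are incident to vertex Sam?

3

Neighbors of Sam: Leo, Hal, Pat.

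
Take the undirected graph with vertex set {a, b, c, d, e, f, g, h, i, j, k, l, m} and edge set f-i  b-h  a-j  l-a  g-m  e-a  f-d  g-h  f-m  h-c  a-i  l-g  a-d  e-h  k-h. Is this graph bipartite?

No

g-h-e-a-d-f-m-g is an odd cycle (length 7), and a bipartite graph can contain only even cycles.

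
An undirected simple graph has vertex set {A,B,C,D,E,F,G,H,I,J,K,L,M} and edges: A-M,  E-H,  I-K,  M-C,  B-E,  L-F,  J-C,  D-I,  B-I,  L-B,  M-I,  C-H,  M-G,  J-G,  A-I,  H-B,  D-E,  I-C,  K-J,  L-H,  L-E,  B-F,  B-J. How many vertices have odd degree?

Degrees: A:2, B:6, C:4, D:2, E:4, F:2, G:2, H:4, I:6, J:4, K:2, L:4, M:4
Odd-degree vertices: none.

0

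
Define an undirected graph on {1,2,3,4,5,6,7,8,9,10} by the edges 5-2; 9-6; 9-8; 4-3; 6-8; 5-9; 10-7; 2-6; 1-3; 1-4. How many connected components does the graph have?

Component: {7, 10}
Component: {1, 3, 4}
Component: {2, 5, 6, 8, 9}

3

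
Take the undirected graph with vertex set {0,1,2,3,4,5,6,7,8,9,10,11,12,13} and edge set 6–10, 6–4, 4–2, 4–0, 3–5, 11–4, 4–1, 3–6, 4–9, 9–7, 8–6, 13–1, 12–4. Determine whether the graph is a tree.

Yes

|V| = 14, |E| = 13.
Connected and |E| = |V| - 1, which characterizes a tree.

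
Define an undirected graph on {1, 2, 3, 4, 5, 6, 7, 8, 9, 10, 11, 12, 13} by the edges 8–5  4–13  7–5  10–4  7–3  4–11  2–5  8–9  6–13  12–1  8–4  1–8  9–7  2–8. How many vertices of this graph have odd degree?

8

Degrees: 1:2, 2:2, 3:1, 4:4, 5:3, 6:1, 7:3, 8:5, 9:2, 10:1, 11:1, 12:1, 13:2
Odd-degree vertices: 3, 5, 6, 7, 8, 10, 11, 12.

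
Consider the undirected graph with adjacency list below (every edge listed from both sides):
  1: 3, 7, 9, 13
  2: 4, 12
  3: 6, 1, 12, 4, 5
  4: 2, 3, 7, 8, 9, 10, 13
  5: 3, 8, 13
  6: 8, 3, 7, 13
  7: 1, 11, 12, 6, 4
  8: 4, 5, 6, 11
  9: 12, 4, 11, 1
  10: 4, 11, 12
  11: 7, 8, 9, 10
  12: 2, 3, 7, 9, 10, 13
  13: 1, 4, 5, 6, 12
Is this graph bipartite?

Yes

Partition the vertices as {2, 3, 7, 8, 9, 10, 13} vs {1, 4, 5, 6, 11, 12}. Each listed edge has one endpoint in each part, so the graph is bipartite.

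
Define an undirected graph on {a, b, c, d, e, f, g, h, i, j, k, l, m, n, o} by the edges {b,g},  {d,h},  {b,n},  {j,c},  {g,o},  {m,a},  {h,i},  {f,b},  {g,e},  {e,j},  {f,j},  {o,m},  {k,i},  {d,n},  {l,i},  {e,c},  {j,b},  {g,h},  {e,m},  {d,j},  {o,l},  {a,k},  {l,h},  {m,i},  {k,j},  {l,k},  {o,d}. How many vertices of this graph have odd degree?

Degrees: a:2, b:4, c:2, d:4, e:4, f:2, g:4, h:4, i:4, j:6, k:4, l:4, m:4, n:2, o:4
Odd-degree vertices: none.

0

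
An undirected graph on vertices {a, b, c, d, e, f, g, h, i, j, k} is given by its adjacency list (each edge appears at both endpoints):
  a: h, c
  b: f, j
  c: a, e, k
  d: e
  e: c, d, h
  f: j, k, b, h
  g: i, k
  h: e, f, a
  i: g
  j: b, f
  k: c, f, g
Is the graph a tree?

No

|V| = 11, |E| = 13.
A tree on 11 vertices has exactly 10 edges; this graph has 13, so it contains a cycle and is not a tree.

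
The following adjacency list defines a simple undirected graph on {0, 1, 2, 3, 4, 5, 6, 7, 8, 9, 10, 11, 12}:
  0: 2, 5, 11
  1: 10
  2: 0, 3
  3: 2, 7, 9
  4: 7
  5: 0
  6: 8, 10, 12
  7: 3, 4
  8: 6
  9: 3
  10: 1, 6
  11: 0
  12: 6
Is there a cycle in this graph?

No

The graph has 13 vertices, 11 edges, and 2 connected components.
Since 11 = 13 - 2, the graph is a forest and contains no cycle.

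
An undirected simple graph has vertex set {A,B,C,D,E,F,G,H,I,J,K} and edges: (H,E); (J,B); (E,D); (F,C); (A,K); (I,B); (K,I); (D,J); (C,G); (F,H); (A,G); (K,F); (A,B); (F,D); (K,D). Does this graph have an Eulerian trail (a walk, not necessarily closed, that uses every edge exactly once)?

Degrees: A:3, B:3, C:2, D:4, E:2, F:4, G:2, H:2, I:2, J:2, K:4
Odd-degree vertices: A, B (2 total).
The non-isolated vertices are connected and exactly 2 have odd degree, so an Eulerian trail exists (from A to B).

Yes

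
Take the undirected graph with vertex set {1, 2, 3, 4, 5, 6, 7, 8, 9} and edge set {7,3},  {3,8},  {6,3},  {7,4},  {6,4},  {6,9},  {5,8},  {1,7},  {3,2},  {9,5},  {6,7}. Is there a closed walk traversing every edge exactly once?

No

Degrees: 1:1, 2:1, 3:4, 4:2, 5:2, 6:4, 7:4, 8:2, 9:2
1, 2 have odd degree; an Eulerian circuit needs every degree to be even, so none exists.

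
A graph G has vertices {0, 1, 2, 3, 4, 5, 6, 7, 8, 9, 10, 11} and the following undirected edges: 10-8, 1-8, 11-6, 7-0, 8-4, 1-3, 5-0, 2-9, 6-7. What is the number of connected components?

3

Component: {2, 9}
Component: {0, 5, 6, 7, 11}
Component: {1, 3, 4, 8, 10}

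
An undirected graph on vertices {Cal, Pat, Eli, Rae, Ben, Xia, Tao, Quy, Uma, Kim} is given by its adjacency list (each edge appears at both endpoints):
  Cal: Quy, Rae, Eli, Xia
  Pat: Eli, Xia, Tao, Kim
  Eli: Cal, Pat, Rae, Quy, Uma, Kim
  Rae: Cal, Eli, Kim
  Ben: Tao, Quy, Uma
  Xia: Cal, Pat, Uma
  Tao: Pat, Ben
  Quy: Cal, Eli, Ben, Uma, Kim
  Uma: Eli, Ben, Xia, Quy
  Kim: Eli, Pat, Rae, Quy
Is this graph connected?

Yes

Starting from Cal and exploring outward reaches every vertex (Cal, Eli, Quy, Rae, Xia, Kim, Pat, Uma, Ben, Tao); the graph is connected.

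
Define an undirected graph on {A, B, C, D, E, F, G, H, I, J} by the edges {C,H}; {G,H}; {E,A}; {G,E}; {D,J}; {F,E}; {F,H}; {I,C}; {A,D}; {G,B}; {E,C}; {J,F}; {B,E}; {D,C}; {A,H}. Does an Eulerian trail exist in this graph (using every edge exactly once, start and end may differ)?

No

Degrees: A:3, B:2, C:4, D:3, E:5, F:3, G:3, H:4, I:1, J:2
Odd-degree vertices: A, D, E, F, G, I (6 total).
An Eulerian trail requires 0 or 2 odd-degree vertices; here there are 6.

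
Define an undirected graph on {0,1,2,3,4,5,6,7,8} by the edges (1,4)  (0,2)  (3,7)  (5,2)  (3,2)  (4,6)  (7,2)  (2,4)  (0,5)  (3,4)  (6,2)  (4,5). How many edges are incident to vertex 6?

2

Neighbors of 6: 2, 4.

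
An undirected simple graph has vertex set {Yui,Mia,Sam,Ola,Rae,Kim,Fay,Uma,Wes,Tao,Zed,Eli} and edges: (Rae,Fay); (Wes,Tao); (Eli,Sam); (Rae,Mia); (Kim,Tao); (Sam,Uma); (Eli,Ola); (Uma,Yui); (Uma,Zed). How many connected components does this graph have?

Component: {Mia, Rae, Fay}
Component: {Kim, Wes, Tao}
Component: {Yui, Sam, Ola, Uma, Zed, Eli}

3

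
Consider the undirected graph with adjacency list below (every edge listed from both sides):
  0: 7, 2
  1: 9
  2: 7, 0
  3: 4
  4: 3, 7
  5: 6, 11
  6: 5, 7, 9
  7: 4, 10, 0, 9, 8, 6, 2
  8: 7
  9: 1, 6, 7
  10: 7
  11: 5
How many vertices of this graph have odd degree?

8

Degrees: 0:2, 1:1, 2:2, 3:1, 4:2, 5:2, 6:3, 7:7, 8:1, 9:3, 10:1, 11:1
Odd-degree vertices: 1, 3, 6, 7, 8, 9, 10, 11.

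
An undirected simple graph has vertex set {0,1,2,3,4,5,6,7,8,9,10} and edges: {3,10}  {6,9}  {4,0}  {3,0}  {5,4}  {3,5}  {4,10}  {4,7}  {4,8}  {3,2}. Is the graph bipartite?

Color {1, 3, 4, 9} black and {0, 2, 5, 6, 7, 8, 10} white. No edge joins two same-colored vertices, so the graph is bipartite.

Yes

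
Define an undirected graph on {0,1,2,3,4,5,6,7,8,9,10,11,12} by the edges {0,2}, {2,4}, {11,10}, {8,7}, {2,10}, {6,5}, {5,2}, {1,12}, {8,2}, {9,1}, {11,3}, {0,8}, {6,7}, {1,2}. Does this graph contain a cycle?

Yes

|V| = 13, |E| = 14, number of components = 1.
One cycle is 0-2-5-6-7-8-0.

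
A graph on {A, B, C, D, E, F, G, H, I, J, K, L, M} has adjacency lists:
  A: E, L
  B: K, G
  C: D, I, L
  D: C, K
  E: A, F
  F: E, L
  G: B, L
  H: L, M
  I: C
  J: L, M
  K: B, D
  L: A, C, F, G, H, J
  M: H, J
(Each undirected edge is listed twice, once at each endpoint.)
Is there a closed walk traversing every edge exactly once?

No

Degrees: A:2, B:2, C:3, D:2, E:2, F:2, G:2, H:2, I:1, J:2, K:2, L:6, M:2
Vertices with odd degree: C, I. An Eulerian circuit requires all degrees even.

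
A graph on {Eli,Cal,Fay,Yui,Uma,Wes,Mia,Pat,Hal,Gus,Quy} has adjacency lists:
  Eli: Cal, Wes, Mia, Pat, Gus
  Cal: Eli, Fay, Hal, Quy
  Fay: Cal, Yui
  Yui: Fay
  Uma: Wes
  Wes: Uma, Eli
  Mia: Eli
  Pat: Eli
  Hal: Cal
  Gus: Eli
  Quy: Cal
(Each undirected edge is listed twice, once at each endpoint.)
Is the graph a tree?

The graph has 11 vertices and 10 edges.
Connected and |E| = |V| - 1, which characterizes a tree.

Yes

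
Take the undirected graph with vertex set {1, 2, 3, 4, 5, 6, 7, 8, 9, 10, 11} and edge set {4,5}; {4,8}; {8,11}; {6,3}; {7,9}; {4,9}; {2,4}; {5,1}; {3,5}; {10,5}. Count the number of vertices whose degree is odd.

Degrees: 1:1, 2:1, 3:2, 4:4, 5:4, 6:1, 7:1, 8:2, 9:2, 10:1, 11:1
Odd-degree vertices: 1, 2, 6, 7, 10, 11.

6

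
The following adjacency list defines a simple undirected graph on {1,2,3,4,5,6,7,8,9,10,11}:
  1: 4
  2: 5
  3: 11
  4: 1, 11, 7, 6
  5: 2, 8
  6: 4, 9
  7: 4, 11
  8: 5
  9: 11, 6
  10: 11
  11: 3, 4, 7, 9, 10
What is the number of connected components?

Component: {2, 5, 8}
Component: {1, 3, 4, 6, 7, 9, 10, 11}

2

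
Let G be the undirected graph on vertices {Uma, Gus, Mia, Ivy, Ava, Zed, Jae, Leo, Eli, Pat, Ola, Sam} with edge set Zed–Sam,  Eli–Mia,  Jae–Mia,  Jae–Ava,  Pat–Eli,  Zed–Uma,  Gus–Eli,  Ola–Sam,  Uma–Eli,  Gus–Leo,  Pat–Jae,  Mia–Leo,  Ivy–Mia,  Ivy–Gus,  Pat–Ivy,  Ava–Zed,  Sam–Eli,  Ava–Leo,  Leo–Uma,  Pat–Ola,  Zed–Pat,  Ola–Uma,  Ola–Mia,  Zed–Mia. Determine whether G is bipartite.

Yes

Color {Ivy, Zed, Jae, Leo, Eli, Ola} black and {Uma, Gus, Mia, Ava, Pat, Sam} white. No edge joins two same-colored vertices, so the graph is bipartite.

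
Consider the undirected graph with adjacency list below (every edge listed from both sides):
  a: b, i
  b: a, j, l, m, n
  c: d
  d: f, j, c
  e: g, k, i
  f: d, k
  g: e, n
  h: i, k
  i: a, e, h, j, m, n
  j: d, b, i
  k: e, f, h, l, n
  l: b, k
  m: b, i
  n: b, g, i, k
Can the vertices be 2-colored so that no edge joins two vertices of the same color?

Partition the vertices as {b, d, g, i, k} vs {a, c, e, f, h, j, l, m, n}. Each listed edge has one endpoint in each part, so the graph is bipartite.

Yes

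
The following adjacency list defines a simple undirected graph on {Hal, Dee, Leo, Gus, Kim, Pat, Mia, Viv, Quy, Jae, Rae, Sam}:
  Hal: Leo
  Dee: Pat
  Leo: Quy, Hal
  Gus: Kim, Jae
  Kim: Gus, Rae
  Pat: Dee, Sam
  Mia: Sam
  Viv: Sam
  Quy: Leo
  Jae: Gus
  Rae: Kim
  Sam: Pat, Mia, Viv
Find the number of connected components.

Component: {Hal, Leo, Quy}
Component: {Gus, Kim, Jae, Rae}
Component: {Dee, Pat, Mia, Viv, Sam}

3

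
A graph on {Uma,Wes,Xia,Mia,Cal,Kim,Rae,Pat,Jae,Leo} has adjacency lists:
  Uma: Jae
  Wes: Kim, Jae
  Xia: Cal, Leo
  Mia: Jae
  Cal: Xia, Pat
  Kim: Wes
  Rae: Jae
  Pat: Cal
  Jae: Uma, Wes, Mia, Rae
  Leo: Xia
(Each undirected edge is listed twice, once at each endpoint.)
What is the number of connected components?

Component: {Xia, Cal, Pat, Leo}
Component: {Uma, Wes, Mia, Kim, Rae, Jae}

2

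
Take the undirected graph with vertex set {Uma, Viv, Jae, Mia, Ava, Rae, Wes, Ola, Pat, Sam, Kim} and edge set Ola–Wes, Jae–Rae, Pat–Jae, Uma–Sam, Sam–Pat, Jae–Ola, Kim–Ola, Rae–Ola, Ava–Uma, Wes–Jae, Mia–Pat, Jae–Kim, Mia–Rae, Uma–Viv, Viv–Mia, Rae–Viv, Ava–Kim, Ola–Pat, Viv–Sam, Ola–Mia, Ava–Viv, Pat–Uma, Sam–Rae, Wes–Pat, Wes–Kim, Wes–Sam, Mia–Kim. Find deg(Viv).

Neighbors of Viv: Uma, Mia, Ava, Rae, Sam.

5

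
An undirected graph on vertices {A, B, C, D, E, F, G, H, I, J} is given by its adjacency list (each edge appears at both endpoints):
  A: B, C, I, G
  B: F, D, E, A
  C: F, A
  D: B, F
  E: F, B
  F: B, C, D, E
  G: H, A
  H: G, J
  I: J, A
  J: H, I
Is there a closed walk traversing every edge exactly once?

Yes

Degrees: A:4, B:4, C:2, D:2, E:2, F:4, G:2, H:2, I:2, J:2
All degrees are even and the non-isolated vertices are connected — an Eulerian circuit exists.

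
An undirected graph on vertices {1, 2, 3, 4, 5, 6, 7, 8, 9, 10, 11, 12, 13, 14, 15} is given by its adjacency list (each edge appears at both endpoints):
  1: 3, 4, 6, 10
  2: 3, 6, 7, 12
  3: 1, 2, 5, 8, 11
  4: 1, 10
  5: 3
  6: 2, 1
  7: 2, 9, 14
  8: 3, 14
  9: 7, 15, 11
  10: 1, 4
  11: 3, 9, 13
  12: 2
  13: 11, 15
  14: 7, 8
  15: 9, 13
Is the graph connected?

Starting from 1 and exploring outward reaches every vertex (1, 3, 4, 6, 10, 11, 8, 2, 5, 9, 13, 14, 12, 7, 15); the graph is connected.

Yes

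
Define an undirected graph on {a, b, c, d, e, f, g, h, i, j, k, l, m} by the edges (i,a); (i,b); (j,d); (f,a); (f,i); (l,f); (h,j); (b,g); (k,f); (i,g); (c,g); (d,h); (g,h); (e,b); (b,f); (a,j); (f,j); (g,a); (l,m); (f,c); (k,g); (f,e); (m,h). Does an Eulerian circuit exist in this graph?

Yes

Degrees: a:4, b:4, c:2, d:2, e:2, f:8, g:6, h:4, i:4, j:4, k:2, l:2, m:2
All degrees are even and the non-isolated vertices are connected — an Eulerian circuit exists.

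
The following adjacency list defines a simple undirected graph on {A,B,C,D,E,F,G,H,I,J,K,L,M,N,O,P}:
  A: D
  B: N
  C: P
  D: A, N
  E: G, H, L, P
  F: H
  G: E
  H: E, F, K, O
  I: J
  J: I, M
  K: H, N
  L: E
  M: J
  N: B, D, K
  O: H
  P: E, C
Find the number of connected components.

Component: {I, J, M}
Component: {A, B, C, D, E, F, G, H, K, L, N, O, P}

2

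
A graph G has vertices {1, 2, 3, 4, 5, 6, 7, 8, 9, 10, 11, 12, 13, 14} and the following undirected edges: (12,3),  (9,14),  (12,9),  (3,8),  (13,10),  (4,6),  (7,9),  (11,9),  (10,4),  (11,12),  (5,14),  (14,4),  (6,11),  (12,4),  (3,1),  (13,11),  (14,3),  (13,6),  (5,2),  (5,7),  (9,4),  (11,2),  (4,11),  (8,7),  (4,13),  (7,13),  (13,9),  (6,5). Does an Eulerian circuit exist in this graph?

Degrees: 1:1, 2:2, 3:4, 4:7, 5:4, 6:4, 7:4, 8:2, 9:6, 10:2, 11:6, 12:4, 13:6, 14:4
1, 4 have odd degree; an Eulerian circuit needs every degree to be even, so none exists.

No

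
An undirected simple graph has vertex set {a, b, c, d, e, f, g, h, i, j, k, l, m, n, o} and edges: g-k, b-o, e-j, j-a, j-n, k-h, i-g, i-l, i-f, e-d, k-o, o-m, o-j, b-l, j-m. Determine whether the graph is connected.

No

Component: {c}
Component: {a, b, d, e, f, g, h, i, j, k, l, m, n, o}
There are 2 separate components, so the graph is not connected.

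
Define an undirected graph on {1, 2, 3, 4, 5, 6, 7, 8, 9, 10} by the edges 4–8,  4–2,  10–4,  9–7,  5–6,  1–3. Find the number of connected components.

Component: {1, 3}
Component: {5, 6}
Component: {7, 9}
Component: {2, 4, 8, 10}

4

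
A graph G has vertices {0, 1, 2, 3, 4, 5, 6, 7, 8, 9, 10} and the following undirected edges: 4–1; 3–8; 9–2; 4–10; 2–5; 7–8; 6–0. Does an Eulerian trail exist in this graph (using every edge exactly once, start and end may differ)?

Degrees: 0:1, 1:1, 2:2, 3:1, 4:2, 5:1, 6:1, 7:1, 8:2, 9:1, 10:1
Odd-degree vertices: 0, 1, 3, 5, 6, 7, 9, 10 (8 total).
With 8 odd-degree vertices (more than two), no single trail can use every edge.

No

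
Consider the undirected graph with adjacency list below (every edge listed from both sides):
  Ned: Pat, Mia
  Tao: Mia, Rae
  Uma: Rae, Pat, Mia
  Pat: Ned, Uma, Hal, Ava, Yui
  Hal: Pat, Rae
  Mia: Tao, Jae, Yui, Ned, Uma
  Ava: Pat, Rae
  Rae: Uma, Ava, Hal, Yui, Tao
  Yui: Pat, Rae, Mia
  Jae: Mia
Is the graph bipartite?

Yes

A valid 2-coloring puts {Pat, Mia, Rae} on one side and {Ned, Tao, Uma, Hal, Ava, Yui, Jae} on the other; every edge crosses between the two sides.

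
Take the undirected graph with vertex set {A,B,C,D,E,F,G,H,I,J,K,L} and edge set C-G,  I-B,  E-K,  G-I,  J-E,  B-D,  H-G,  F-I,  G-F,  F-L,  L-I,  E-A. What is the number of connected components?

Component: {A, E, J, K}
Component: {B, C, D, F, G, H, I, L}

2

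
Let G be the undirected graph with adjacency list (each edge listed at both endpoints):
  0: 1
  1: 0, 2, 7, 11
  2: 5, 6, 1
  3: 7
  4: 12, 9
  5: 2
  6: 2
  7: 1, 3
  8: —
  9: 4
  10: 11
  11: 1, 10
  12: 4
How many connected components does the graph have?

Component: {8}
Component: {4, 9, 12}
Component: {0, 1, 2, 3, 5, 6, 7, 10, 11}

3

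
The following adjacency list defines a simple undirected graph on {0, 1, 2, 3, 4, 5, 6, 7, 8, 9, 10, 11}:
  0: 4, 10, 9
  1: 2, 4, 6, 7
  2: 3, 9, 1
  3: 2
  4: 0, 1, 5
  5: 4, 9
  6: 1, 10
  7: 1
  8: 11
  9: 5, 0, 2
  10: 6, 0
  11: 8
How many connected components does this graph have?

2

Component: {8, 11}
Component: {0, 1, 2, 3, 4, 5, 6, 7, 9, 10}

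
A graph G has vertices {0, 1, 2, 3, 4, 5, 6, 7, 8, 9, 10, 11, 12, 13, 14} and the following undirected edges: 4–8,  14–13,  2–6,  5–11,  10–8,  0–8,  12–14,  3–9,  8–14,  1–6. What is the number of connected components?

Component: {7}
Component: {3, 9}
Component: {5, 11}
Component: {1, 2, 6}
Component: {0, 4, 8, 10, 12, 13, 14}

5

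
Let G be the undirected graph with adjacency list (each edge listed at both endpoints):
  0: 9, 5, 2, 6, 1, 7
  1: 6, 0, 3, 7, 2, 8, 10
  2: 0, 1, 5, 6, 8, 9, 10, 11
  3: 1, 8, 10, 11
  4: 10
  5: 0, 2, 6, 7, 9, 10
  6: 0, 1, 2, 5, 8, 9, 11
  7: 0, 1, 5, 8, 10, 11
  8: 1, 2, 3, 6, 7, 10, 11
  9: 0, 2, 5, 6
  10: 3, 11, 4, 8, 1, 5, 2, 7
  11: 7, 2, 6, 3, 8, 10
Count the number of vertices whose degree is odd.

Degrees: 0:6, 1:7, 2:8, 3:4, 4:1, 5:6, 6:7, 7:6, 8:7, 9:4, 10:8, 11:6
Odd-degree vertices: 1, 4, 6, 8.

4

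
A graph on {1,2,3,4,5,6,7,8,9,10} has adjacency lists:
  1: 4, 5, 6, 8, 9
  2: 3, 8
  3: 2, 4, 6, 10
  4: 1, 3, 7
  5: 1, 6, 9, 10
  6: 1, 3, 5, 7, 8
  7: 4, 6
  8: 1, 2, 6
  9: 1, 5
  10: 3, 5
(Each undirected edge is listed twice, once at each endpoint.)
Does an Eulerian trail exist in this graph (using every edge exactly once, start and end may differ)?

No

Degrees: 1:5, 2:2, 3:4, 4:3, 5:4, 6:5, 7:2, 8:3, 9:2, 10:2
Odd-degree vertices: 1, 4, 6, 8 (4 total).
An Eulerian trail requires 0 or 2 odd-degree vertices; here there are 4.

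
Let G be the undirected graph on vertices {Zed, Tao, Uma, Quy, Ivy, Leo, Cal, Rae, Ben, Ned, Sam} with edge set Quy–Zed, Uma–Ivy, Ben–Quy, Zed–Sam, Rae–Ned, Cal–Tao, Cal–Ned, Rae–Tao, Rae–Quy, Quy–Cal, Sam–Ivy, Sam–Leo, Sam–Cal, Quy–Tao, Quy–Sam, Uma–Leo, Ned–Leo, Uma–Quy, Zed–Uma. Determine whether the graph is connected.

Yes

Starting from Zed and exploring outward reaches every vertex (Zed, Quy, Sam, Uma, Ben, Tao, Rae, Cal, Leo, Ivy, Ned); the graph is connected.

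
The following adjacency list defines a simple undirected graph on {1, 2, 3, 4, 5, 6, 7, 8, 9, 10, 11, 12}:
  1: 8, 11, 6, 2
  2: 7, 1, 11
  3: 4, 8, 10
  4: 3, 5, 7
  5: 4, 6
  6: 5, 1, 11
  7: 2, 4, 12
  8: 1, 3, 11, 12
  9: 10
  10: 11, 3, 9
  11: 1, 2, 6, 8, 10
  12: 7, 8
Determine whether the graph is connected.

A breadth-first search from 1 visits 1, 6, 8, 2, 11, 5, 3, 12, 7, 10, 4, 9 — all 12 vertices — so the graph is connected.

Yes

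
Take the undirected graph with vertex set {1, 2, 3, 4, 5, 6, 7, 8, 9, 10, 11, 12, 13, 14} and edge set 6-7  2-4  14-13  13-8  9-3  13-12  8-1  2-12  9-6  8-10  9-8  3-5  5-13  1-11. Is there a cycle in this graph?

|V| = 14, |E| = 14, number of components = 1.
One cycle is 8-13-5-3-9-8.

Yes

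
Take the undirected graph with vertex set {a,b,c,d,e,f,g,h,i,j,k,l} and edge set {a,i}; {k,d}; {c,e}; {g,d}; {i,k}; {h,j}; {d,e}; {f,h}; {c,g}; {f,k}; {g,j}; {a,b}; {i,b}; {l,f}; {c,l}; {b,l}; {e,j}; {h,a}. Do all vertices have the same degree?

Degrees: a:3, b:3, c:3, d:3, e:3, f:3, g:3, h:3, i:3, j:3, k:3, l:3
All degrees equal 3; the graph is regular.

Yes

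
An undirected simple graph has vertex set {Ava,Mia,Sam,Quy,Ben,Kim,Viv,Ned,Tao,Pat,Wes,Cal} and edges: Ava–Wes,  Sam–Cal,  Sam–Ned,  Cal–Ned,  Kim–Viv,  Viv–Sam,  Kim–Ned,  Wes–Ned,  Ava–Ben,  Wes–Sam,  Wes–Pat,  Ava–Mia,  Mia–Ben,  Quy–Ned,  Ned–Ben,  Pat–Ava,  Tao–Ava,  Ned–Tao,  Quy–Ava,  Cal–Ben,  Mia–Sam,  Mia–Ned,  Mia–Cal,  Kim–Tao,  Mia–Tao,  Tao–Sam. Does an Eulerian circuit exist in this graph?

Degrees: Ava:6, Mia:6, Sam:6, Quy:2, Ben:4, Kim:3, Viv:2, Ned:8, Tao:5, Pat:2, Wes:4, Cal:4
Vertices with odd degree: Kim, Tao. An Eulerian circuit requires all degrees even.

No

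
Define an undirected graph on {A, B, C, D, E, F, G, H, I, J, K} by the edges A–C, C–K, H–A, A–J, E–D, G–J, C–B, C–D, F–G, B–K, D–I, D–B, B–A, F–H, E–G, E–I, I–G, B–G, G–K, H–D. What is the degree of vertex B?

Neighbors of B: A, C, D, G, K.

5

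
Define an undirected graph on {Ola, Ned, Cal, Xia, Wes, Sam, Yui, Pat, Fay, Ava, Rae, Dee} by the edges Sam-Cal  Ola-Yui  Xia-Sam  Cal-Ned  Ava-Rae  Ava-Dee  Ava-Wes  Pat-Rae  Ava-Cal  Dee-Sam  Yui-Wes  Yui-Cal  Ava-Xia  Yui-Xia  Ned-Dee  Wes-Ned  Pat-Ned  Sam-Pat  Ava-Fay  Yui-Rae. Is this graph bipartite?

Pat-Rae-Yui-Wes-Ned-Pat is an odd cycle (length 5), and a bipartite graph can contain only even cycles.

No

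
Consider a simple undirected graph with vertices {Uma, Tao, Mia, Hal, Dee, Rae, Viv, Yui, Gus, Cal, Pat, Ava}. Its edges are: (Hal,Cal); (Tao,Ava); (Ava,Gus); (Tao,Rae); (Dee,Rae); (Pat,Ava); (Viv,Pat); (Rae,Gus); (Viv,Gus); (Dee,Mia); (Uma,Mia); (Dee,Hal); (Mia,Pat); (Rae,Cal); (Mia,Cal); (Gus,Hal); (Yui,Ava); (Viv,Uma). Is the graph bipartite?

Yes

Partition the vertices as {Mia, Hal, Rae, Viv, Ava} vs {Uma, Tao, Dee, Yui, Gus, Cal, Pat}. Each listed edge has one endpoint in each part, so the graph is bipartite.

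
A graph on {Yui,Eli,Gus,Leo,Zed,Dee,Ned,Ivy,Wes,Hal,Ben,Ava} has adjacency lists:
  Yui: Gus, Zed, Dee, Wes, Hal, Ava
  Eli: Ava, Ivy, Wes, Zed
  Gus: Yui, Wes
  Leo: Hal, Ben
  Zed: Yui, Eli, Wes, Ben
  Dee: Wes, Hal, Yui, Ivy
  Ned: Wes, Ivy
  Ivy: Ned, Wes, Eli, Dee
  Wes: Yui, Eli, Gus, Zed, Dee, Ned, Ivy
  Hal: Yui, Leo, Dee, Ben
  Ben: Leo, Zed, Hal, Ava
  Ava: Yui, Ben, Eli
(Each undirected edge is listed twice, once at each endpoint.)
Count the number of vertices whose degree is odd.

Degrees: Yui:6, Eli:4, Gus:2, Leo:2, Zed:4, Dee:4, Ned:2, Ivy:4, Wes:7, Hal:4, Ben:4, Ava:3
Odd-degree vertices: Wes, Ava.

2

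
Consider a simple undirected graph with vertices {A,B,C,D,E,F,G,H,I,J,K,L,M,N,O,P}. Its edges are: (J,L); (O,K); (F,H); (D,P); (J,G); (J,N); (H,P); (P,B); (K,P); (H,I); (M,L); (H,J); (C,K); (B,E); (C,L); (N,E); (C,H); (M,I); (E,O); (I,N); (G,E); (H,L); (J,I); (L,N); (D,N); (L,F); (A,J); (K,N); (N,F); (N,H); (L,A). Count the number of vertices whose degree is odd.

4

Degrees: A:2, B:2, C:3, D:2, E:4, F:3, G:2, H:7, I:4, J:6, K:4, L:7, M:2, N:8, O:2, P:4
Odd-degree vertices: C, F, H, L.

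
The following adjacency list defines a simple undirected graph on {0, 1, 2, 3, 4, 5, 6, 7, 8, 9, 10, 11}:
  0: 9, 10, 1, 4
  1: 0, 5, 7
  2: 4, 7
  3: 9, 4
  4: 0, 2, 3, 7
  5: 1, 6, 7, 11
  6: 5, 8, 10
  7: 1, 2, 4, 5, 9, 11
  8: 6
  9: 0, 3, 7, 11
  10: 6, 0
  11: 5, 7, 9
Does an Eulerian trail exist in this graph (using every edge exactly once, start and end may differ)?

Degrees: 0:4, 1:3, 2:2, 3:2, 4:4, 5:4, 6:3, 7:6, 8:1, 9:4, 10:2, 11:3
Odd-degree vertices: 1, 6, 8, 11 (4 total).
An Eulerian trail requires 0 or 2 odd-degree vertices; here there are 4.

No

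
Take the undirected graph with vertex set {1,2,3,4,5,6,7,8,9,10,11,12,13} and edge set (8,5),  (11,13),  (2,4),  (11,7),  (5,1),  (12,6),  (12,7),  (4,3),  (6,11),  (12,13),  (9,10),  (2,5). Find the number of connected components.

3

Component: {9, 10}
Component: {6, 7, 11, 12, 13}
Component: {1, 2, 3, 4, 5, 8}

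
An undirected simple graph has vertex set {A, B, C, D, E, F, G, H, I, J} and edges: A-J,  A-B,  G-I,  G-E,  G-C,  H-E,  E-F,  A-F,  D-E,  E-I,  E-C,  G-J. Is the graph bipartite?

The cycle G-C-E-G has length 3, which is odd, so the graph is not bipartite.

No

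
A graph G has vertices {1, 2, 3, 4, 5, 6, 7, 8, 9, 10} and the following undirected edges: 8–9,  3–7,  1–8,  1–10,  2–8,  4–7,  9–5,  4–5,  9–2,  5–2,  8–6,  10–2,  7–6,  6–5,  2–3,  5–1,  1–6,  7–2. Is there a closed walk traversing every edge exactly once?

Degrees: 1:4, 2:6, 3:2, 4:2, 5:5, 6:4, 7:4, 8:4, 9:3, 10:2
5, 9 have odd degree; an Eulerian circuit needs every degree to be even, so none exists.

No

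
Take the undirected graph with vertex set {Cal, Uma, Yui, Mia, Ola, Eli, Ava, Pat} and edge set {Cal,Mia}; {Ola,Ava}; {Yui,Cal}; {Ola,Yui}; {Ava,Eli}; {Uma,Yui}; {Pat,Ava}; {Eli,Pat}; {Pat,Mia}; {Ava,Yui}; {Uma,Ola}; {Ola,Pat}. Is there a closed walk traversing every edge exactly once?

Yes

Degrees: Cal:2, Uma:2, Yui:4, Mia:2, Ola:4, Eli:2, Ava:4, Pat:4
All degrees are even and the non-isolated vertices are connected — an Eulerian circuit exists.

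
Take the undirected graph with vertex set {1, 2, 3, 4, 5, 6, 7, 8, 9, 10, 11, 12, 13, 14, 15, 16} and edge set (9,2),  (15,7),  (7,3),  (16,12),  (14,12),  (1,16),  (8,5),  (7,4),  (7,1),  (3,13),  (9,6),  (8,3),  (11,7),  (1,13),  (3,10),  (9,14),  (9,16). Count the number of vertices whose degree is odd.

10

Degrees: 1:3, 2:1, 3:4, 4:1, 5:1, 6:1, 7:5, 8:2, 9:4, 10:1, 11:1, 12:2, 13:2, 14:2, 15:1, 16:3
Odd-degree vertices: 1, 2, 4, 5, 6, 7, 10, 11, 15, 16.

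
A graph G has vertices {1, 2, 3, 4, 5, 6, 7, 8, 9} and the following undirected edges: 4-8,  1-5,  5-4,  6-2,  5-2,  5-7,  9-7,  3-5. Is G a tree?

Yes

|V| = 9, |E| = 8.
Connected and |E| = |V| - 1, which characterizes a tree.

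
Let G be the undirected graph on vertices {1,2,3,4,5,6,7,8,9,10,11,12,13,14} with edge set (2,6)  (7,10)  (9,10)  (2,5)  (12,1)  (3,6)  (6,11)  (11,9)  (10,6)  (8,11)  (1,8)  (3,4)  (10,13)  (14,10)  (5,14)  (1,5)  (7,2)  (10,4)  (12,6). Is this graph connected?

A breadth-first search from 1 visits 1, 12, 8, 5, 6, 11, 14, 2, 10, 3, 9, 7, 13, 4 — all 14 vertices — so the graph is connected.

Yes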